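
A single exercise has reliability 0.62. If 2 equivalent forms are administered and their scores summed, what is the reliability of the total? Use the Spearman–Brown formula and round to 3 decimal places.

0.765

ρ_k = kρ / (1 + (k−1)ρ) = 2·0.62 / (1 + 1·0.62) = 1.240 / 1.620 = 0.765.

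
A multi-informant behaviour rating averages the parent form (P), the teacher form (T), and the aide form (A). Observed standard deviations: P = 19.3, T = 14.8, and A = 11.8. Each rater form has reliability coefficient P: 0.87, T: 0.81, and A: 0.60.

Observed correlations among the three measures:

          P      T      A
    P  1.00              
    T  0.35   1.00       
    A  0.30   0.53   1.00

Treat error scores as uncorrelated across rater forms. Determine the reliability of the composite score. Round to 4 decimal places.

0.8836

Var(P+T+A) = 19.3² + 14.8² + 11.8² + 2·[19.3·14.8·0.35 + 19.3·11.8·0.30 + 14.8·11.8·0.53] = 730.77 + 521.71 = 1252.48.
With uncorrelated errors the cross-covariances are all true-score covariance, so they carry over unchanged; only the diagonal terms shrink to ρᵢσᵢ².
True-score variance = [19.3²·0.87 + 14.8²·0.81 + 11.8²·0.60] + 521.71 = 585.033 + 521.71 = 1106.74.
Reliability = 1106.74 / 1252.48 = 0.8836.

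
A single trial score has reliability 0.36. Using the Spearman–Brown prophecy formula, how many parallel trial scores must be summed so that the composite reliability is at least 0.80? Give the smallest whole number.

k ≥ ρ*(1−ρ₁)/(ρ₁(1−ρ*)) = 0.80·0.64 / (0.36·0.20) = 7.111.
Smallest integer k = 8.

8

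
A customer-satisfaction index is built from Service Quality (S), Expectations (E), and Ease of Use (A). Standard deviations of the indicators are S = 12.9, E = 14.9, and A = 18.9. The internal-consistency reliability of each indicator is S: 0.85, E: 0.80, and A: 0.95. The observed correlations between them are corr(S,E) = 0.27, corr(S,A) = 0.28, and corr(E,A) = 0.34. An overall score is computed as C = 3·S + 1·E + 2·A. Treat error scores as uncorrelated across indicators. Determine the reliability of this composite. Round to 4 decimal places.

Var(C) = 3²·12.9² + 14.9² + 2²·18.9² + 2·[3·12.9·14.9·0.27 + 6·12.9·18.9·0.28 + 2·14.9·18.9·0.34] = 3148.54 + 1513.57 = 4662.11.
Under uncorrelated errors the observed covariances equal the true-score covariances, so only the own-variance terms attenuate.
True-score variance = [3²·12.9²·0.85 + 14.9²·0.80 + 2²·18.9²·0.95] + 1513.57 = 2808.04 + 1513.57 = 4321.61.
Reliability = 4321.61 / 4662.11 = 0.9270.

0.9270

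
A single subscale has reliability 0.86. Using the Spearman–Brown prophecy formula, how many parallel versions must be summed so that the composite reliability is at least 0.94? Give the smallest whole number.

3

k ≥ ρ*(1−ρ₁)/(ρ₁(1−ρ*)) = 0.94·0.14 / (0.86·0.06) = 2.550.
Smallest integer k = 3.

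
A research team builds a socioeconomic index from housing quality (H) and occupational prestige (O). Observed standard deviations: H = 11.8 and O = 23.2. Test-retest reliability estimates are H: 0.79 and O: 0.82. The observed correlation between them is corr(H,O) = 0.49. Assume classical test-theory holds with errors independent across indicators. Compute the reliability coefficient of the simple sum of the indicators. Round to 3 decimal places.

0.867

Var(H+O) = 11.8² + 23.2² + 2·[11.8·23.2·0.49] = 677.48 + 268.285 = 945.765.
With uncorrelated errors the cross-covariances are all true-score covariance, so they carry over unchanged; only the diagonal terms shrink to ρᵢσᵢ².
True-score variance = [11.8²·0.79 + 23.2²·0.82] + 268.285 = 551.356 + 268.285 = 819.641.
Reliability = 819.641 / 945.765 = 0.867.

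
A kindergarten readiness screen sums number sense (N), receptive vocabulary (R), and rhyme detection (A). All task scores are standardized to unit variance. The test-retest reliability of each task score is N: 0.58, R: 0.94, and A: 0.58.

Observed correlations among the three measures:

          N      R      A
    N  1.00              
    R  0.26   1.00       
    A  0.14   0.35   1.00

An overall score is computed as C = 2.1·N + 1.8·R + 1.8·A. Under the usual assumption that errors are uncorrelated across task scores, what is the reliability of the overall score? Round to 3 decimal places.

0.789

Var(C) = 2.1² + 1.8² + 1.8² + 2·[3.78·0.26 + 3.78·0.14 + 3.24·0.35] = 10.89 + 5.292 = 16.182.
With uncorrelated errors the cross-covariances are all true-score covariance, so they carry over unchanged; only the diagonal terms shrink to ρᵢσᵢ².
True-score variance = [2.1²·0.58 + 1.8²·0.94 + 1.8²·0.58] + 5.292 = 7.4826 + 5.292 = 12.7746.
Reliability = 12.7746 / 16.182 = 0.789.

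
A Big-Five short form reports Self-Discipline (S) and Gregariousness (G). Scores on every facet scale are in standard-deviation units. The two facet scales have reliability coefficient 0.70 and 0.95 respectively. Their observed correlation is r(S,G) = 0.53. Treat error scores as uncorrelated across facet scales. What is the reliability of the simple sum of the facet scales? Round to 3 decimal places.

0.886

Var(S+G) = 2 + 2·[0.53] = 2 + 1.06 = 3.06.
Because errors are independent across components, Cov(Tᵢ,Tⱼ) = Cov(Xᵢ,Xⱼ); the off-diagonal part of the true-score variance is the same as above.
True-score variance = [0.70 + 0.95] + 1.06 = 1.65 + 1.06 = 2.71.
Reliability = 2.71 / 3.06 = 0.886.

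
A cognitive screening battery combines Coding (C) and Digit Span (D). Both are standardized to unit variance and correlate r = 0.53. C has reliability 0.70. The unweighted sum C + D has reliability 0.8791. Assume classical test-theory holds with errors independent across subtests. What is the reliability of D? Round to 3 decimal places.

0.930

Var(C+D) = 2 + 2·0.53 = 3.060.
True-score variance = ρ_C + ρ_D + 2·0.53, so 0.8791 = (0.70 + ρ_D + 1.06) / 3.060.
ρ_D = 0.8791·3.060 − 0.70 − 1.06 = 0.930.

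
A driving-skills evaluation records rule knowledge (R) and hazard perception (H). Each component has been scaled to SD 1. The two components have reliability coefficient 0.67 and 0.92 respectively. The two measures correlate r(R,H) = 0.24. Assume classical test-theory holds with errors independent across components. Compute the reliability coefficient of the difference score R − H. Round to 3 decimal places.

Var(R−H) = 1 + 1 − 2·0.24 = 2 − 0.48 = 1.52.
Under uncorrelated errors the observed covariances equal the true-score covariances, so only the own-variance terms attenuate.
True-score variance = [0.67 + 0.92] − 0.48 = 1.59 − 0.48 = 1.11.
Reliability = 1.11 / 1.52 = 0.730.

0.730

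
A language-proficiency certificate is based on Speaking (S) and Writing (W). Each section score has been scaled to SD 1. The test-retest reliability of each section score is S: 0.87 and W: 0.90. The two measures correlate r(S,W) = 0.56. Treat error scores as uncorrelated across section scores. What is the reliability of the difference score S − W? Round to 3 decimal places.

Var(S−W) = 1 + 1 − 2·0.56 = 2 − 1.12 = 0.88.
Under uncorrelated errors the observed covariances equal the true-score covariances, so only the own-variance terms attenuate.
True-score variance = [0.87 + 0.90] − 1.12 = 1.77 − 1.12 = 0.65.
Reliability = 0.65 / 0.88 = 0.739.

0.739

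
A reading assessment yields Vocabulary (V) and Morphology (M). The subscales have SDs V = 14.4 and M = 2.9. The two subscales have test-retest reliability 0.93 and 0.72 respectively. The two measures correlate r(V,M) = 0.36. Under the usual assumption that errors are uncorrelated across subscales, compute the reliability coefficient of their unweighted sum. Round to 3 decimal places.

Var(V+M) = 14.4² + 2.9² + 2·[14.4·2.9·0.36] = 215.77 + 30.0672 = 245.837.
Under uncorrelated errors the observed covariances equal the true-score covariances, so only the own-variance terms attenuate.
True-score variance = [14.4²·0.93 + 2.9²·0.72] + 30.0672 = 198.9 + 30.0672 = 228.967.
Reliability = 228.967 / 245.837 = 0.931.

0.931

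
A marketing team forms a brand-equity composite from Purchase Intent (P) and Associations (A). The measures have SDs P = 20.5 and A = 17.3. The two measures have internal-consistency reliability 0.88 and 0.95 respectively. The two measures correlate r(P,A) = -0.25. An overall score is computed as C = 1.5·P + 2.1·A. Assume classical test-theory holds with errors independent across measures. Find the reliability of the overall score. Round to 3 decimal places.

0.895

Var(C) = 1.5²·20.5² + 2.1²·17.3² + 2·[3.15·20.5·17.3·(-0.25)] = 2265.43 − 558.574 = 1706.86.
Under uncorrelated errors the observed covariances equal the true-score covariances, so only the own-variance terms attenuate.
True-score variance = [1.5²·20.5²·0.88 + 2.1²·17.3²·0.95] − 558.574 = 2085.97 − 558.574 = 1527.4.
Reliability = 1527.4 / 1706.86 = 0.895.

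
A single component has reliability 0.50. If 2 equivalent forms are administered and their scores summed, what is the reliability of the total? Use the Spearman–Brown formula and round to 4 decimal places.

0.6667

ρ_k = kρ / (1 + (k−1)ρ) = 2·0.50 / (1 + 1·0.50) = 1.000 / 1.500 = 0.6667.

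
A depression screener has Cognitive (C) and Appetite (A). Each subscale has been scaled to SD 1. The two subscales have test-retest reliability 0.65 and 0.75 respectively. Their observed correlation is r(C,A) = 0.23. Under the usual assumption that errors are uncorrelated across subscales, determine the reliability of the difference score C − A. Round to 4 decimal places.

Var(C−A) = 1 + 1 − 2·0.23 = 2 − 0.46 = 1.54.
Because errors are independent across components, Cov(Tᵢ,Tⱼ) = Cov(Xᵢ,Xⱼ); the off-diagonal part of the true-score variance is the same as above.
True-score variance = [0.65 + 0.75] − 0.46 = 1.4 − 0.46 = 0.94.
Reliability = 0.94 / 1.54 = 0.6104.

0.6104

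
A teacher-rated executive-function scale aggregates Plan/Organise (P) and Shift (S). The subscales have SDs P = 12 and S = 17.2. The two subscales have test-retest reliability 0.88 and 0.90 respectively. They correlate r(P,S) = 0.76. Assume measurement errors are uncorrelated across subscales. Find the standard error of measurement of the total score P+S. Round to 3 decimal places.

Var(total) = 439.84 + 313.728 = 753.568.
True-score variance = 392.976 + 313.728 = 706.704, so reliability = 0.9378.
Error variance = 753.568 − 706.704 = 46.864; SEM = √46.864 = 6.846.

6.846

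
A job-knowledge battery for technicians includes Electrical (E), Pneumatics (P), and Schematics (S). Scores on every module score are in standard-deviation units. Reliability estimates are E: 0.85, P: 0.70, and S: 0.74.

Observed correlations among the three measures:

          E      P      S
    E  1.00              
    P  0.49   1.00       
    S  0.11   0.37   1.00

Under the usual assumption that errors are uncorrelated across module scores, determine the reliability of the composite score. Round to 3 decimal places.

Var(E+P+S) = 3 + 2·[0.49 + 0.11 + 0.37] = 3 + 1.94 = 4.94.
Under uncorrelated errors the observed covariances equal the true-score covariances, so only the own-variance terms attenuate.
True-score variance = [0.85 + 0.70 + 0.74] + 1.94 = 2.29 + 1.94 = 4.23.
Reliability = 4.23 / 4.94 = 0.856.

0.856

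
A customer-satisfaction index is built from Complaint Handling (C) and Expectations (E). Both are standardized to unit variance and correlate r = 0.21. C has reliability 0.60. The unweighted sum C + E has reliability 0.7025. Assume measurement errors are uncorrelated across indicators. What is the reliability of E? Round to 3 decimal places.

Var(C+E) = 2 + 2·0.21 = 2.420.
True-score variance = ρ_C + ρ_E + 2·0.21, so 0.7025 = (0.60 + ρ_E + 0.42) / 2.420.
ρ_E = 0.7025·2.420 − 0.60 − 0.42 = 0.680.

0.680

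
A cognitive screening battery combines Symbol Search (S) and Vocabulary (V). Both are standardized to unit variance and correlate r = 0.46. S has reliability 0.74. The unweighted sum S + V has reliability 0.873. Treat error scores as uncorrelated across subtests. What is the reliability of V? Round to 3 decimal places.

0.889

Var(S+V) = 2 + 2·0.46 = 2.920.
True-score variance = ρ_S + ρ_V + 2·0.46, so 0.873 = (0.74 + ρ_V + 0.92) / 2.920.
ρ_V = 0.873·2.920 − 0.74 − 0.92 = 0.889.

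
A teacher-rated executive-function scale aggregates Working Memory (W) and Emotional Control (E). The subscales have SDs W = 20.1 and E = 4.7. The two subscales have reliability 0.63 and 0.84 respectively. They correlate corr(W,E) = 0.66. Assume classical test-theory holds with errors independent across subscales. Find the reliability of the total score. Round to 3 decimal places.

Var(W+E) = 20.1² + 4.7² + 2·[20.1·4.7·0.66] = 426.1 + 124.7 = 550.8.
Because errors are independent across components, Cov(Tᵢ,Tⱼ) = Cov(Xᵢ,Xⱼ); the off-diagonal part of the true-score variance is the same as above.
True-score variance = [20.1²·0.63 + 4.7²·0.84] + 124.7 = 273.082 + 124.7 = 397.782.
Reliability = 397.782 / 550.8 = 0.722.

0.722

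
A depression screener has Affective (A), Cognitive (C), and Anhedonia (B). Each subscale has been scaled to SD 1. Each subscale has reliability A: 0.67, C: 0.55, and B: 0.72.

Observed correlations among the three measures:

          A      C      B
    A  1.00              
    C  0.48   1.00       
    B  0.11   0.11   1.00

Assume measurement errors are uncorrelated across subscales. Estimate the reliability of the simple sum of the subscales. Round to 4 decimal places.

0.7591

Var(A+C+B) = 3 + 2·[0.48 + 0.11 + 0.11] = 3 + 1.4 = 4.4.
Under uncorrelated errors the observed covariances equal the true-score covariances, so only the own-variance terms attenuate.
True-score variance = [0.67 + 0.55 + 0.72] + 1.4 = 1.94 + 1.4 = 3.34.
Reliability = 3.34 / 4.4 = 0.7591.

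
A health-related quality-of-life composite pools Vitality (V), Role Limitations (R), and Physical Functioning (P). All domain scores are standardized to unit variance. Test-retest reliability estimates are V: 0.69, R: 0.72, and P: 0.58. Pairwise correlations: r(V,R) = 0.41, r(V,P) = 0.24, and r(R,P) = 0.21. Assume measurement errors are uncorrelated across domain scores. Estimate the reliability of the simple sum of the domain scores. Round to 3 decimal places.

0.786

Var(V+R+P) = 3 + 2·[0.41 + 0.24 + 0.21] = 3 + 1.72 = 4.72.
Because errors are independent across components, Cov(Tᵢ,Tⱼ) = Cov(Xᵢ,Xⱼ); the off-diagonal part of the true-score variance is the same as above.
True-score variance = [0.69 + 0.72 + 0.58] + 1.72 = 1.99 + 1.72 = 3.71.
Reliability = 3.71 / 4.72 = 0.786.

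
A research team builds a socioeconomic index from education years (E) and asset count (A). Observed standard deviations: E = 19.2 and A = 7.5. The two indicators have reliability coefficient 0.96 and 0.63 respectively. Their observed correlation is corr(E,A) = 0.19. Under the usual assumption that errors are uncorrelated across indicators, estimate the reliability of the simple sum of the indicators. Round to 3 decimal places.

Var(E+A) = 19.2² + 7.5² + 2·[19.2·7.5·0.19] = 424.89 + 54.72 = 479.61.
Because errors are independent across components, Cov(Tᵢ,Tⱼ) = Cov(Xᵢ,Xⱼ); the off-diagonal part of the true-score variance is the same as above.
True-score variance = [19.2²·0.96 + 7.5²·0.63] + 54.72 = 389.332 + 54.72 = 444.052.
Reliability = 444.052 / 479.61 = 0.926.

0.926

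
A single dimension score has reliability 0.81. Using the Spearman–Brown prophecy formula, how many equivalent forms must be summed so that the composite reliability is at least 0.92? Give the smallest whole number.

3

k ≥ ρ*(1−ρ₁)/(ρ₁(1−ρ*)) = 0.92·0.19 / (0.81·0.08) = 2.698.
Smallest integer k = 3.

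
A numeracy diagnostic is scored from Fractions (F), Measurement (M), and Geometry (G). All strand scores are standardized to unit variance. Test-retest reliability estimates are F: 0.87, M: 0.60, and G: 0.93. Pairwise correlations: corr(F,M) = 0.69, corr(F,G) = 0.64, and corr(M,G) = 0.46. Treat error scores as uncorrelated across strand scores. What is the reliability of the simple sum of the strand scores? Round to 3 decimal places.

Var(F+M+G) = 3 + 2·[0.69 + 0.64 + 0.46] = 3 + 3.58 = 6.58.
Under uncorrelated errors the observed covariances equal the true-score covariances, so only the own-variance terms attenuate.
True-score variance = [0.87 + 0.60 + 0.93] + 3.58 = 2.4 + 3.58 = 5.98.
Reliability = 5.98 / 6.58 = 0.909.

0.909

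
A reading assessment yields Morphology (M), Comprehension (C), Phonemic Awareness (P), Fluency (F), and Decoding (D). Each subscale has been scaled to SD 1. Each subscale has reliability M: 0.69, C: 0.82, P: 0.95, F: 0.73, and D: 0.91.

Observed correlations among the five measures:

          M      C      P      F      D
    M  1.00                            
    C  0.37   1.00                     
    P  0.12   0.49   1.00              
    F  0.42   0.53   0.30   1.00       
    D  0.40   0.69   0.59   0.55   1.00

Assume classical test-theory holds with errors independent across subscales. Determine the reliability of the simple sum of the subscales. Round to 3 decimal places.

0.935

Var(M+C+P+F+D) = 5 + 2·[0.37 + 0.12 + 0.42 + 0.40 + 0.49 + 0.53 + 0.69 + 0.30 + 0.59 + 0.55] = 5 + 8.92 = 13.92.
Under uncorrelated errors the observed covariances equal the true-score covariances, so only the own-variance terms attenuate.
True-score variance = [0.69 + 0.82 + 0.95 + 0.73 + 0.91] + 8.92 = 4.1 + 8.92 = 13.02.
Reliability = 13.02 / 13.92 = 0.935.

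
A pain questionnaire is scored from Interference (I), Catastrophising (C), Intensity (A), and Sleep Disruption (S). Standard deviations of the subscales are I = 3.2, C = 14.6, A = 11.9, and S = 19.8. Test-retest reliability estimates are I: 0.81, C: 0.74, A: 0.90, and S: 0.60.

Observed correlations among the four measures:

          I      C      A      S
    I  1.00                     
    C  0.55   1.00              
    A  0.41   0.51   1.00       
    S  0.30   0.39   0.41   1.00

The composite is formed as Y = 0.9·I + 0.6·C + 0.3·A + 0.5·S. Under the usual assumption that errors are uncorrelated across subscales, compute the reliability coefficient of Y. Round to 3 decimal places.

0.836

Var(Y) = 0.9²·3.2² + 0.6²·14.6² + 0.3²·11.9² + 0.5²·19.8² + 2·[0.54·3.2·14.6·0.55 + 0.27·3.2·11.9·0.41 + 0.45·3.2·19.8·0.30 + 0.18·14.6·11.9·0.51 + 0.3·14.6·19.8·0.39 + 0.15·11.9·19.8·0.41] = 195.787 + 181.814 = 377.601.
With uncorrelated errors the cross-covariances are all true-score covariance, so they carry over unchanged; only the diagonal terms shrink to ρᵢσᵢ².
True-score variance = [0.9²·3.2²·0.81 + 0.6²·14.6²·0.74 + 0.3²·11.9²·0.90 + 0.5²·19.8²·0.60] + 181.814 = 133.781 + 181.814 = 315.595.
Reliability = 315.595 / 377.601 = 0.836.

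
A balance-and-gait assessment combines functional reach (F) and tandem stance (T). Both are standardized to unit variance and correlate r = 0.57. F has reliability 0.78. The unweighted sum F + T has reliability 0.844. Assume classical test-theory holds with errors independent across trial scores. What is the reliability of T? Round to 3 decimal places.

Var(F+T) = 2 + 2·0.57 = 3.140.
True-score variance = ρ_F + ρ_T + 2·0.57, so 0.844 = (0.78 + ρ_T + 1.14) / 3.140.
ρ_T = 0.844·3.140 − 0.78 − 1.14 = 0.730.

0.730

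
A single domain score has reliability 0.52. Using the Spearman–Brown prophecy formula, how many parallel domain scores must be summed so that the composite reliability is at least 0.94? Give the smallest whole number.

15

k ≥ ρ*(1−ρ₁)/(ρ₁(1−ρ*)) = 0.94·0.48 / (0.52·0.06) = 14.462.
Smallest integer k = 15.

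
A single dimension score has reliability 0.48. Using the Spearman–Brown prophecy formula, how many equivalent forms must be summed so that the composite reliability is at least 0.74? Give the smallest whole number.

k ≥ ρ*(1−ρ₁)/(ρ₁(1−ρ*)) = 0.74·0.52 / (0.48·0.26) = 3.083.
Smallest integer k = 4.

4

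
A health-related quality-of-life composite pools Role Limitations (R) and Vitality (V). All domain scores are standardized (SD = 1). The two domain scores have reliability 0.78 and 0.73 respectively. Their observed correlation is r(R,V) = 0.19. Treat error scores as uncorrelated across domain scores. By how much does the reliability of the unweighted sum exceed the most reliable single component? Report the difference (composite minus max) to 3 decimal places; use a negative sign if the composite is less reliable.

Var(sum) = 2 + 0.38 = 2.38; true-score variance = 1.51 + 0.38 = 1.89; composite reliability = 0.7941.
Max component reliability = 0.7800.
Difference = 0.7941 − 0.7800 = 0.014.

0.014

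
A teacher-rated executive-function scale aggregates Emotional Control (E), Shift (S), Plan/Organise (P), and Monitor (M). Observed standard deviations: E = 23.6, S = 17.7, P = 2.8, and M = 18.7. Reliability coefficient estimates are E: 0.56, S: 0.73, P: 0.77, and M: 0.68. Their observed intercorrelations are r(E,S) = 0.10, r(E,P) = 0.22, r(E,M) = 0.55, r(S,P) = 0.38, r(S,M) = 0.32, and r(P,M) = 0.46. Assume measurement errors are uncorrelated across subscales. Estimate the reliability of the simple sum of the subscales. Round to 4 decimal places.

Var(E+S+P+M) = 23.6² + 17.7² + 2.8² + 18.7² + 2·[23.6·17.7·0.10 + 23.6·2.8·0.22 + 23.6·18.7·0.55 + 17.7·2.8·0.38 + 17.7·18.7·0.32 + 2.8·18.7·0.46] = 1227.78 + 895.742 = 2123.52.
Because errors are independent across components, Cov(Tᵢ,Tⱼ) = Cov(Xᵢ,Xⱼ); the off-diagonal part of the true-score variance is the same as above.
True-score variance = [23.6²·0.56 + 17.7²·0.73 + 2.8²·0.77 + 18.7²·0.68] + 895.742 = 784.425 + 895.742 = 1680.17.
Reliability = 1680.17 / 2123.52 = 0.7912.

0.7912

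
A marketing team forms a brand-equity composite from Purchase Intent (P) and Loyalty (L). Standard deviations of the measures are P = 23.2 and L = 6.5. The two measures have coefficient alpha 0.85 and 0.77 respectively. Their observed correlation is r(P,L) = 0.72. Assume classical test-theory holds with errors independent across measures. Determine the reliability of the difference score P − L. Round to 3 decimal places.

Var(P−L) = 23.2² + 6.5² − 2·23.2·6.5·0.72 = 580.49 − 217.152 = 363.338.
With uncorrelated errors the cross-covariances are all true-score covariance, so they carry over unchanged; only the diagonal terms shrink to ρᵢσᵢ².
True-score variance = [23.2²·0.85 + 6.5²·0.77] − 217.152 = 490.037 − 217.152 = 272.885.
Reliability = 272.885 / 363.338 = 0.751.

0.751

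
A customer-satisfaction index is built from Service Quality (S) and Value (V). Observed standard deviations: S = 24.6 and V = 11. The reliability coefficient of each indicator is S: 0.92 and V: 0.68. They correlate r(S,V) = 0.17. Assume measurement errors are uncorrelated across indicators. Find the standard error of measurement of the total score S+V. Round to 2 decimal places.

Var(total) = 726.16 + 92.004 = 818.164.
True-score variance = 639.027 + 92.004 = 731.031, so reliability = 0.8935.
Error variance = 818.164 − 731.031 = 87.1328; SEM = √87.1328 = 9.33.

9.33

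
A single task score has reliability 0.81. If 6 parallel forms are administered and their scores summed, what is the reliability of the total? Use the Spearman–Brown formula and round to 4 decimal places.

ρ_k = kρ / (1 + (k−1)ρ) = 6·0.81 / (1 + 5·0.81) = 4.860 / 5.050 = 0.9624.

0.9624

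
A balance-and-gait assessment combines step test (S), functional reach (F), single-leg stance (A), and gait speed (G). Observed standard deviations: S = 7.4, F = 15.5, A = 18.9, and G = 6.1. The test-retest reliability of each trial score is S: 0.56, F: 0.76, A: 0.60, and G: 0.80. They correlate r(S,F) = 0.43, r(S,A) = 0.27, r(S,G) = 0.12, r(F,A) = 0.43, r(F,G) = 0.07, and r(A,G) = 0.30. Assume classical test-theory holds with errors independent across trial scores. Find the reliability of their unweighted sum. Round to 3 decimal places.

Var(S+F+A+G) = 7.4² + 15.5² + 18.9² + 6.1² + 2·[7.4·15.5·0.43 + 7.4·18.9·0.27 + 7.4·6.1·0.12 + 15.5·18.9·0.43 + 15.5·6.1·0.07 + 18.9·6.1·0.30] = 689.43 + 519.348 = 1208.78.
Under uncorrelated errors the observed covariances equal the true-score covariances, so only the own-variance terms attenuate.
True-score variance = [7.4²·0.56 + 15.5²·0.76 + 18.9²·0.60 + 6.1²·0.80] + 519.348 = 457.35 + 519.348 = 976.698.
Reliability = 976.698 / 1208.78 = 0.808.

0.808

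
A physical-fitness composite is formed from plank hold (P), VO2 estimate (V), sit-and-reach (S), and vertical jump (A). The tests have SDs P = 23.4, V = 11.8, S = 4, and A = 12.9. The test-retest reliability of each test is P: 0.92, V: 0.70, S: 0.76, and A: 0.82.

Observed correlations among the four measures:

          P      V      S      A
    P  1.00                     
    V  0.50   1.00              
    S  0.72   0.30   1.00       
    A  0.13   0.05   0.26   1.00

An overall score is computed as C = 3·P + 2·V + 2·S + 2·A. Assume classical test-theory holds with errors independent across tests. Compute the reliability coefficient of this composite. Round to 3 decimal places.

Var(C) = 3²·23.4² + 2²·11.8² + 2²·4² + 2²·12.9² + 2·[6·23.4·11.8·0.50 + 6·23.4·4·0.72 + 6·23.4·12.9·0.13 + 4·11.8·4·0.30 + 4·11.8·12.9·0.05 + 4·4·12.9·0.26] = 6214.64 + 3217.82 = 9432.46.
With uncorrelated errors the cross-covariances are all true-score covariance, so they carry over unchanged; only the diagonal terms shrink to ρᵢσᵢ².
True-score variance = [3²·23.4²·0.92 + 2²·11.8²·0.70 + 2²·4²·0.76 + 2²·12.9²·0.82] + 3217.82 = 5518.13 + 3217.82 = 8735.96.
Reliability = 8735.96 / 9432.46 = 0.926.

0.926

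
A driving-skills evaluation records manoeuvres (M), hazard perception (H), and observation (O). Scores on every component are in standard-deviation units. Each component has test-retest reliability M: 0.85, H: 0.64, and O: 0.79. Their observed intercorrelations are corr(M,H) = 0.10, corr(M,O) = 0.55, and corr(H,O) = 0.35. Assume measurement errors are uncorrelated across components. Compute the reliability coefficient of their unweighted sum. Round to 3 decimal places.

Var(M+H+O) = 3 + 2·[0.10 + 0.55 + 0.35] = 3 + 2 = 5.
Under uncorrelated errors the observed covariances equal the true-score covariances, so only the own-variance terms attenuate.
True-score variance = [0.85 + 0.64 + 0.79] + 2 = 2.28 + 2 = 4.28.
Reliability = 4.28 / 5 = 0.856.

0.856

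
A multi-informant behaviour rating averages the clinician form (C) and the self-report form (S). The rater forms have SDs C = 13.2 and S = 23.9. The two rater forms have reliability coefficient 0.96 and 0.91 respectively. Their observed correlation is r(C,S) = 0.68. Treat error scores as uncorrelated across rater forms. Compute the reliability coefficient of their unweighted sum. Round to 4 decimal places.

Var(C+S) = 13.2² + 23.9² + 2·[13.2·23.9·0.68] = 745.45 + 429.053 = 1174.5.
Because errors are independent across components, Cov(Tᵢ,Tⱼ) = Cov(Xᵢ,Xⱼ); the off-diagonal part of the true-score variance is the same as above.
True-score variance = [13.2²·0.96 + 23.9²·0.91] + 429.053 = 687.071 + 429.053 = 1116.12.
Reliability = 1116.12 / 1174.5 = 0.9503.

0.9503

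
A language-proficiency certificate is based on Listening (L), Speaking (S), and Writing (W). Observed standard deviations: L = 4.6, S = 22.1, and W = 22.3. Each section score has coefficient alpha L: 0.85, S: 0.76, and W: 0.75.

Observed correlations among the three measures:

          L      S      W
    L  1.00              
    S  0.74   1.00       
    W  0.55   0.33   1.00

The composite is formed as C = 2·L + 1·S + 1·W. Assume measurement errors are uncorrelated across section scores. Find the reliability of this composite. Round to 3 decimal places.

Var(C) = 2²·4.6² + 22.1² + 22.3² + 2·[2·4.6·22.1·0.74 + 2·4.6·22.3·0.55 + 22.1·22.3·0.33] = 1070.34 + 851.857 = 1922.2.
Under uncorrelated errors the observed covariances equal the true-score covariances, so only the own-variance terms attenuate.
True-score variance = [2²·4.6²·0.85 + 22.1²·0.76 + 22.3²·0.75] + 851.857 = 816.103 + 851.857 = 1667.96.
Reliability = 1667.96 / 1922.2 = 0.868.

0.868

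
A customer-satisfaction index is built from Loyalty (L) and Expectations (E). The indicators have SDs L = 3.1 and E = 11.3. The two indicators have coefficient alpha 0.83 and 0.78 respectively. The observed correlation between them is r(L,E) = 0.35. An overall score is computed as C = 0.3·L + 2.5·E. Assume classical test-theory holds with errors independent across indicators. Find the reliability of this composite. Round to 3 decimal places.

0.785

Var(C) = 0.3²·3.1² + 2.5²·11.3² + 2·[0.75·3.1·11.3·0.35] = 798.927 + 18.3908 = 817.318.
Under uncorrelated errors the observed covariances equal the true-score covariances, so only the own-variance terms attenuate.
True-score variance = [0.3²·3.1²·0.83 + 2.5²·11.3²·0.78] + 18.3908 = 623.207 + 18.3908 = 641.597.
Reliability = 641.597 / 817.318 = 0.785.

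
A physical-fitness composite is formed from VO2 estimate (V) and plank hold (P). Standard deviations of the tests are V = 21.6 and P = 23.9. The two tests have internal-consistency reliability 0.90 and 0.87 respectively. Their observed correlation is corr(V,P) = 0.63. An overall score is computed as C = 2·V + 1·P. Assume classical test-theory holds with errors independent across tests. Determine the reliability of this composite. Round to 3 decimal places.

0.930

Var(C) = 2²·21.6² + 23.9² + 2·[2·21.6·23.9·0.63] = 2437.45 + 1300.92 = 3738.37.
Because errors are independent across components, Cov(Tᵢ,Tⱼ) = Cov(Xᵢ,Xⱼ); the off-diagonal part of the true-score variance is the same as above.
True-score variance = [2²·21.6²·0.90 + 23.9²·0.87] + 1300.92 = 2176.57 + 1300.92 = 3477.49.
Reliability = 3477.49 / 3738.37 = 0.930.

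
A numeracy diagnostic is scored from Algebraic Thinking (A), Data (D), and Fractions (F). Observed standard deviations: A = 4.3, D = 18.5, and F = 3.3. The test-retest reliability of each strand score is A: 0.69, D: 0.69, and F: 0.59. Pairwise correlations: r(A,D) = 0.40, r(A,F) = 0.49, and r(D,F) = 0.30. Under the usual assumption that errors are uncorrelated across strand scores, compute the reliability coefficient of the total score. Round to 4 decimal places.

0.7606

Var(A+D+F) = 4.3² + 18.5² + 3.3² + 2·[4.3·18.5·0.40 + 4.3·3.3·0.49 + 18.5·3.3·0.30] = 371.63 + 114.176 = 485.806.
With uncorrelated errors the cross-covariances are all true-score covariance, so they carry over unchanged; only the diagonal terms shrink to ρᵢσᵢ².
True-score variance = [4.3²·0.69 + 18.5²·0.69 + 3.3²·0.59] + 114.176 = 255.336 + 114.176 = 369.512.
Reliability = 369.512 / 485.806 = 0.7606.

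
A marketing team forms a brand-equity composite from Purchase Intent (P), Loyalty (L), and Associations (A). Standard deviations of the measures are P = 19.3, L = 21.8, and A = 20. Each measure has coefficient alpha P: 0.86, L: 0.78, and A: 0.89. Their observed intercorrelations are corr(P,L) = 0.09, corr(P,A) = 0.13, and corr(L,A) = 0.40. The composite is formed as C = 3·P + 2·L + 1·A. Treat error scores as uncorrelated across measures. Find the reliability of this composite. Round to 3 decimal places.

Var(C) = 3²·19.3² + 2²·21.8² + 20² + 2·[6·19.3·21.8·0.09 + 3·19.3·20·0.13 + 2·21.8·20·0.40] = 5653.37 + 1453.08 = 7106.45.
Under uncorrelated errors the observed covariances equal the true-score covariances, so only the own-variance terms attenuate.
True-score variance = [3²·19.3²·0.86 + 2²·21.8²·0.78 + 20²·0.89] + 1453.08 = 4721.82 + 1453.08 = 6174.9.
Reliability = 6174.9 / 7106.45 = 0.869.

0.869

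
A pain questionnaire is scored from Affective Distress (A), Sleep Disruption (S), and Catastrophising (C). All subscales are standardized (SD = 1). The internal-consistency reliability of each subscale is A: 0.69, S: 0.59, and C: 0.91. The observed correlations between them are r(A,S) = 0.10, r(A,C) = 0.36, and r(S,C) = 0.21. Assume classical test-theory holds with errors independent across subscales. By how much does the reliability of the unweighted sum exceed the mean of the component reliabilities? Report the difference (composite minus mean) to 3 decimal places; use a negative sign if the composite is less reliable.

0.083

Var(sum) = 3 + 1.34 = 4.34; true-score variance = 2.19 + 1.34 = 3.53; composite reliability = 0.8134.
Mean component reliability = 0.7300.
Difference = 0.8134 − 0.7300 = 0.083.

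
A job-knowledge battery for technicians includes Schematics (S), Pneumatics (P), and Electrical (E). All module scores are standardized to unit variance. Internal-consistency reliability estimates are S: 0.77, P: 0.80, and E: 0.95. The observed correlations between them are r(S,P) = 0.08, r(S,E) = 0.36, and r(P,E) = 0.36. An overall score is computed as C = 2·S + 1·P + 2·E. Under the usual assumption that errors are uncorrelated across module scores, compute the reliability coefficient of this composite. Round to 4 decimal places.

0.9032

Var(C) = 2² + 1 + 2² + 2·[2·0.08 + 4·0.36 + 2·0.36] = 9 + 4.64 = 13.64.
Under uncorrelated errors the observed covariances equal the true-score covariances, so only the own-variance terms attenuate.
True-score variance = [2²·0.77 + 0.80 + 2²·0.95] + 4.64 = 7.68 + 4.64 = 12.32.
Reliability = 12.32 / 13.64 = 0.9032.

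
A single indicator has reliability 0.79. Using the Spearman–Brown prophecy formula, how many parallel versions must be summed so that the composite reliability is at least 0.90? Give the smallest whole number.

3

k ≥ ρ*(1−ρ₁)/(ρ₁(1−ρ*)) = 0.90·0.21 / (0.79·0.10) = 2.392.
Smallest integer k = 3.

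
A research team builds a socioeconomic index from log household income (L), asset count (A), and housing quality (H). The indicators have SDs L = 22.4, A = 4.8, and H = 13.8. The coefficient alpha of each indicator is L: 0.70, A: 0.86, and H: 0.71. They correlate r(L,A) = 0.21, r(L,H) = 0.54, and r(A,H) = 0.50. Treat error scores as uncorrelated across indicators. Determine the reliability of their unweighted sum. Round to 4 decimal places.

Var(L+A+H) = 22.4² + 4.8² + 13.8² + 2·[22.4·4.8·0.21 + 22.4·13.8·0.54 + 4.8·13.8·0.50] = 715.24 + 445.248 = 1160.49.
Under uncorrelated errors the observed covariances equal the true-score covariances, so only the own-variance terms attenuate.
True-score variance = [22.4²·0.70 + 4.8²·0.86 + 13.8²·0.71] + 445.248 = 506.259 + 445.248 = 951.507.
Reliability = 951.507 / 1160.49 = 0.8199.

0.8199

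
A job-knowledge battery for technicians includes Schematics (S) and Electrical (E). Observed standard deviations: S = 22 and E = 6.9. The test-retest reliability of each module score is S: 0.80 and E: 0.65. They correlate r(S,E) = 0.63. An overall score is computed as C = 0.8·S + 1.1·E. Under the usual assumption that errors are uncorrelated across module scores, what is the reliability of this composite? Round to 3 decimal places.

0.847

Var(C) = 0.8²·22² + 1.1²·6.9² + 2·[0.88·22·6.9·0.63] = 367.368 + 168.316 = 535.684.
Because errors are independent across components, Cov(Tᵢ,Tⱼ) = Cov(Xᵢ,Xⱼ); the off-diagonal part of the true-score variance is the same as above.
True-score variance = [0.8²·22²·0.80 + 1.1²·6.9²·0.65] + 168.316 = 285.253 + 168.316 = 453.569.
Reliability = 453.569 / 535.684 = 0.847.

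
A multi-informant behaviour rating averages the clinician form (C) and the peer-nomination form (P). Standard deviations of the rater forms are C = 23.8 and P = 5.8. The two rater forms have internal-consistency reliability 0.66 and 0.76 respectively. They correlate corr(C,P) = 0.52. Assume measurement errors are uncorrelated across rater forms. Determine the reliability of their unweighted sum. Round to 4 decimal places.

0.7302

Var(C+P) = 23.8² + 5.8² + 2·[23.8·5.8·0.52] = 600.08 + 143.562 = 743.642.
With uncorrelated errors the cross-covariances are all true-score covariance, so they carry over unchanged; only the diagonal terms shrink to ρᵢσᵢ².
True-score variance = [23.8²·0.66 + 5.8²·0.76] + 143.562 = 399.417 + 143.562 = 542.978.
Reliability = 542.978 / 743.642 = 0.7302.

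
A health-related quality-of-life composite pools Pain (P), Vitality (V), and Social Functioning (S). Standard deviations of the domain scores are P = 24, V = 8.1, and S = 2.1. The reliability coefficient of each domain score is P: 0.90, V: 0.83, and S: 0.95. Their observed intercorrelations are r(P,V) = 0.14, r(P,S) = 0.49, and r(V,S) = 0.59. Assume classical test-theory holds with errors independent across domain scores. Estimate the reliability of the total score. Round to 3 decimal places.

Var(P+V+S) = 24² + 8.1² + 2.1² + 2·[24·8.1·0.14 + 24·2.1·0.49 + 8.1·2.1·0.59] = 646.02 + 123.896 = 769.916.
With uncorrelated errors the cross-covariances are all true-score covariance, so they carry over unchanged; only the diagonal terms shrink to ρᵢσᵢ².
True-score variance = [24²·0.90 + 8.1²·0.83 + 2.1²·0.95] + 123.896 = 577.046 + 123.896 = 700.942.
Reliability = 700.942 / 769.916 = 0.910.

0.910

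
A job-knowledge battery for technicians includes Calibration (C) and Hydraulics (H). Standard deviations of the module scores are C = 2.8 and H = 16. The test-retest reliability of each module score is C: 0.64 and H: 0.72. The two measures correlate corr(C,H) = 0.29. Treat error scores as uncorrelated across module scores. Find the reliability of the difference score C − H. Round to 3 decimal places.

Var(C−H) = 2.8² + 16² − 2·2.8·16·0.29 = 263.84 − 25.984 = 237.856.
Because errors are independent across components, Cov(Tᵢ,Tⱼ) = Cov(Xᵢ,Xⱼ); the off-diagonal part of the true-score variance is the same as above.
True-score variance = [2.8²·0.64 + 16²·0.72] − 25.984 = 189.338 − 25.984 = 163.354.
Reliability = 163.354 / 237.856 = 0.687.

0.687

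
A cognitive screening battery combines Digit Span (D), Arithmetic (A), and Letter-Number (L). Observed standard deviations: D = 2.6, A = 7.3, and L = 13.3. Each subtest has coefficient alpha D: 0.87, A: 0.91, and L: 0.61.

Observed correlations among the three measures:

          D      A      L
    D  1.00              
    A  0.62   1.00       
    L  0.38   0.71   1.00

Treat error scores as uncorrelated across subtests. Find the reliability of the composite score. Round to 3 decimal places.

Var(D+A+L) = 2.6² + 7.3² + 13.3² + 2·[2.6·7.3·0.62 + 2.6·13.3·0.38 + 7.3·13.3·0.71] = 236.94 + 187.684 = 424.624.
Because errors are independent across components, Cov(Tᵢ,Tⱼ) = Cov(Xᵢ,Xⱼ); the off-diagonal part of the true-score variance is the same as above.
True-score variance = [2.6²·0.87 + 7.3²·0.91 + 13.3²·0.61] + 187.684 = 162.278 + 187.684 = 349.962.
Reliability = 349.962 / 424.624 = 0.824.

0.824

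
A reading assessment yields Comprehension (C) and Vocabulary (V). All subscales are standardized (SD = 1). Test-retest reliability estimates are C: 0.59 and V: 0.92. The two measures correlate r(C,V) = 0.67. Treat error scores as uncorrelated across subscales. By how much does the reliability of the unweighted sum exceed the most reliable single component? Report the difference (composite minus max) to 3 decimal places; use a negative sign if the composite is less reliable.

Var(sum) = 2 + 1.34 = 3.34; true-score variance = 1.51 + 1.34 = 2.85; composite reliability = 0.8533.
Max component reliability = 0.9200.
Difference = 0.8533 − 0.9200 = -0.067.

-0.067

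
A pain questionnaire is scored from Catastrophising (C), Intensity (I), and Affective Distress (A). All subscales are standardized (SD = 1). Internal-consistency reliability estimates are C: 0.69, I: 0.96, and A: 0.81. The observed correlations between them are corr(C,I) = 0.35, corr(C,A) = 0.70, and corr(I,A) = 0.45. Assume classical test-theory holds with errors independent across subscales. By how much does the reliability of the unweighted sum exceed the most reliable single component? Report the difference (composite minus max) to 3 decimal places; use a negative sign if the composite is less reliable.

-0.050

Var(sum) = 3 + 3 = 6; true-score variance = 2.46 + 3 = 5.46; composite reliability = 0.9100.
Max component reliability = 0.9600.
Difference = 0.9100 − 0.9600 = -0.050.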